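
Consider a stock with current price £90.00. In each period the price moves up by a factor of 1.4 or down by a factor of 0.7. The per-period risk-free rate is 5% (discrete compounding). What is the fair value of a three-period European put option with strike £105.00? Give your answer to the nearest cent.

£22.02

Risk-neutral probability p = (1 + 0.05 − 0.7)/(1.4 − 0.7) = 0.3500/0.7000 = 0.5000
Terminal stock prices: S_uuu = 247, S_uud = 123.5, S_udd = 61.74, S_ddd = 30.87
Terminal payoffs (K − S): max(-142, 0) = 0, max(-18.48, 0) = 0, max(43.26, 0) = 43.26, max(74.13, 0) = 74.13
Node uu (S = 176.4): V_uu = 1/1.05·[0.5000·0.0000 + 0.5000·0.0000] = 0.0000
Node ud (S = 88.2): V_ud = 1/1.05·[0.5000·0.0000 + 0.5000·43.2600] = 20.6000
Node dd (S = 44.1): V_dd = 1/1.05·[0.5000·43.2600 + 0.5000·74.1300] = 55.9000
Node u (S = 126): V_u = 1/1.05·[0.5000·0.0000 + 0.5000·20.6000] = 9.8095
Node d (S = 63): V_d = 1/1.05·[0.5000·20.6000 + 0.5000·55.9000] = 36.4286
Node 0 (S = 90): V_0 = 1/1.05·[0.5000·9.8095 + 0.5000·36.4286] = 22.0181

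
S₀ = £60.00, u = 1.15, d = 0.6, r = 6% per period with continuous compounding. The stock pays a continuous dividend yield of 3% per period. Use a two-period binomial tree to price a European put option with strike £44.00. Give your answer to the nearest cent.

£1.72

Per-period risk-free factor R = e^0.06 = 1.0618; dividend-adjusted growth = e^(0.06−0.03) = 1.0305.
Risk-neutral probability p = (1.0305 − 0.6)/(1.15 − 0.6) = 0.4305/0.5500 = 0.7826
Terminal stock prices: S_uu = 79.35, S_ud = 41.4, S_dd = 21.6
Terminal payoffs (K − S): max(-35.35, 0) = 0, max(2.6, 0) = 2.6, max(22.4, 0) = 22.4
Node u (S = 69): V_u = e^(−0.06)·[0.7826·0.0000 + 0.2174·2.6000] = 0.5322
Node d (S = 36): V_d = e^(−0.06)·[0.7826·2.6000 + 0.2174·22.4000] = 6.5016
Node 0 (S = 60): V_0 = e^(−0.06)·[0.7826·0.5322 + 0.2174·6.5016] = 1.7231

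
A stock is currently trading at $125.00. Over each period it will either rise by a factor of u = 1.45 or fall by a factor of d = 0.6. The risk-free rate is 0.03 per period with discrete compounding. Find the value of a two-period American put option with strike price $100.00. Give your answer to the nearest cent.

Risk-neutral probability p = (1 + 0.03 − 0.6)/(1.45 − 0.6) = 0.4300/0.8500 = 0.5059
Terminal stock prices: S_uu = 262.8, S_ud = 108.8, S_dd = 45
Terminal payoffs (K − S): max(-162.8, 0) = 0, max(-8.75, 0) = 0, max(55, 0) = 55
Node u (S = 181.2): continuation = 1/1.03·[0.5059·0.0000 + 0.4941·0.0000] = 0.0000; exercise value = 0.0000 ≤ continuation, so V_u = 0.0000
Node d (S = 75): continuation = 1/1.03·[0.5059·0.0000 + 0.4941·55.0000] = 26.3849; exercise value = 25.0000 ≤ continuation, so V_d = 26.3849
Node 0 (S = 125): continuation = 1/1.03·[0.5059·0.0000 + 0.4941·26.3849] = 12.6575; exercise value = 0.0000 ≤ continuation, so V_0 = 12.6575

$12.66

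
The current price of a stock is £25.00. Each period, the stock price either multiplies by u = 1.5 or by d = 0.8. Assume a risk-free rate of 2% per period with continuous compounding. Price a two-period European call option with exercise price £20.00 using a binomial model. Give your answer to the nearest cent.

£7.59

Risk-neutral probability p = (e^0.02 − 0.8)/(1.5 − 0.8) = 0.2202/0.7000 = 0.3146
Terminal stock prices: S_uu = 56.25, S_ud = 30, S_dd = 16
Terminal payoffs (S − K): max(36.25, 0) = 36.25, max(10, 0) = 10, max(-4, 0) = 0
Node u (S = 37.5): V_u = e^(−0.02)·[0.3146·36.2500 + 0.6854·10.0000] = 17.8960
Node d (S = 20): V_d = e^(−0.02)·[0.3146·10.0000 + 0.6854·0.0000] = 3.0834
Node 0 (S = 25): V_0 = e^(−0.02)·[0.3146·17.8960 + 0.6854·3.0834] = 7.5898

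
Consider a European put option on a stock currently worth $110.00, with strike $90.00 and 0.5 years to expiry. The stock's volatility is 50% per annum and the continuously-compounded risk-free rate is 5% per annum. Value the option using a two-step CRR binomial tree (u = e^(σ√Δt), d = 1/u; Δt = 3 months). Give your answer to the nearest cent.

CRR parameters: u = e^(σ√Δt) = e^(0.5·√0.25) = 1.2840, d = 1/u = 0.7788
Per-period rate: rΔt = 0.05·0.25 = 0.0125, so R = e^0.0125 = 1.0126
Risk-neutral probability p = (e^0.0125 − 0.7788)/(1.2840 − 0.7788) = 0.2338/0.5052 = 0.4627
Terminal stock prices: S_uu = 181.4, S_ud = 110, S_dd = 66.72
Terminal payoffs (K − S): max(-91.36, 0) = 0, max(-20, 0) = 0, max(23.28, 0) = 23.28
Node u (S = 141.2): V_u = e^(−0.0125)·[0.4627·0.0000 + 0.5373·0.0000] = 0.0000
Node d (S = 85.67): V_d = e^(−0.0125)·[0.4627·0.0000 + 0.5373·23.2816] = 12.3534
Node 0 (S = 110): V_0 = e^(−0.0125)·[0.4627·0.0000 + 0.5373·12.3534] = 6.5548

$6.55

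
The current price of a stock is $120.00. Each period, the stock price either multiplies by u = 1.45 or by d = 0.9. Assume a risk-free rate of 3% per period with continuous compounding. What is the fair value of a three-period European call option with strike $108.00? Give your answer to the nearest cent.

$29.62

Risk-neutral probability p = (e^0.03 − 0.9)/(1.45 − 0.9) = 0.1305/0.5500 = 0.2372
Terminal stock prices: S_uuu = 365.8, S_uud = 227.1, S_udd = 140.9, S_ddd = 87.48
Terminal payoffs (S − K): max(257.8, 0) = 257.8, max(119.1, 0) = 119.1, max(32.94, 0) = 32.94, max(-20.52, 0) = 0
Node uu (S = 252.3): V_uu = e^(−0.03)·[0.2372·257.8350 + 0.7628·119.0700] = 147.4919
Node ud (S = 156.6): V_ud = e^(−0.03)·[0.2372·119.0700 + 0.7628·32.9400] = 51.7919
Node dd (S = 97.2): V_dd = e^(−0.03)·[0.2372·32.9400 + 0.7628·0.0000] = 7.5821
Node u (S = 174): V_u = e^(−0.03)·[0.2372·147.4919 + 0.7628·51.7919] = 72.2894
Node d (S = 108): V_d = e^(−0.03)·[0.2372·51.7919 + 0.7628·7.5821] = 17.5342
Node 0 (S = 120): V_0 = e^(−0.03)·[0.2372·72.2894 + 0.7628·17.5342] = 29.6196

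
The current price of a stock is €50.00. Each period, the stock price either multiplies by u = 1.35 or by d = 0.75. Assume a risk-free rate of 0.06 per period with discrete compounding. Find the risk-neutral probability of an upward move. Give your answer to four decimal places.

Risk-neutral probability p = (1 + 0.06 − 0.75)/(1.35 − 0.75) = 0.3100/0.6000 = 0.5167

p = 0.5167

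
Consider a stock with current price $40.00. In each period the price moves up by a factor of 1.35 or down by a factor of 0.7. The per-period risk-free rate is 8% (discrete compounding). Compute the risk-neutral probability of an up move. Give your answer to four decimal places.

p = 0.5846

Risk-neutral probability p = (1 + 0.08 − 0.7)/(1.35 − 0.7) = 0.3800/0.6500 = 0.5846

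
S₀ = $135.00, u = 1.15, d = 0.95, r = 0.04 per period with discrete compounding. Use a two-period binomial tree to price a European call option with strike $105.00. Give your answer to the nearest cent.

$37.92

Risk-neutral probability p = (1 + 0.04 − 0.95)/(1.15 − 0.95) = 0.0900/0.2000 = 0.4500
Terminal stock prices: S_uu = 178.5, S_ud = 147.5, S_dd = 121.8
Terminal payoffs (S − K): max(73.54, 0) = 73.54, max(42.49, 0) = 42.49, max(16.84, 0) = 16.84
Node u (S = 155.2): V_u = 1/1.04·[0.4500·73.5375 + 0.5500·42.4875] = 54.2885
Node d (S = 128.2): V_d = 1/1.04·[0.4500·42.4875 + 0.5500·16.8375] = 27.2885
Node 0 (S = 135): V_0 = 1/1.04·[0.4500·54.2885 + 0.5500·27.2885] = 37.9216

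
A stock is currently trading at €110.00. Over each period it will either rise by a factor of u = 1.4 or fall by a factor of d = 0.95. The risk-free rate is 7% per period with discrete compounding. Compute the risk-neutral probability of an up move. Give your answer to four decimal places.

p = 0.2667

Risk-neutral probability p = (1 + 0.07 − 0.95)/(1.4 − 0.95) = 0.1200/0.4500 = 0.2667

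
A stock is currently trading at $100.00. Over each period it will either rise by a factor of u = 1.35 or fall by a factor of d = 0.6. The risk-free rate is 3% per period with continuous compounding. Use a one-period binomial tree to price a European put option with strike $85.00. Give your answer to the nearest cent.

Risk-neutral probability p = (e^0.03 − 0.6)/(1.35 − 0.6) = 0.4305/0.7500 = 0.5739
Terminal stock prices: S_u = 135, S_d = 60
Terminal payoffs (K − S): max(-50, 0) = 0, max(25, 0) = 25
Node 0 (S = 100): V_0 = e^(−0.03)·[0.5739·0.0000 + 0.4261·25.0000] = 10.3367

$10.34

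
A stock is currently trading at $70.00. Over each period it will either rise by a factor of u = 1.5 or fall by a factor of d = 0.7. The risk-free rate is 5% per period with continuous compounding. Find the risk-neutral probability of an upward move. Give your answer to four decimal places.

Risk-neutral probability p = (e^0.05 − 0.7)/(1.5 − 0.7) = 0.3513/0.8000 = 0.4391

p = 0.4391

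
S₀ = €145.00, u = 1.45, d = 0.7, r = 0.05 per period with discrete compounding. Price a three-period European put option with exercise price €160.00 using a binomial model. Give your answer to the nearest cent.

Risk-neutral probability p = (1 + 0.05 − 0.7)/(1.45 − 0.7) = 0.3500/0.7500 = 0.4667
Terminal stock prices: S_uuu = 442.1, S_uud = 213.4, S_udd = 103, S_ddd = 49.73
Terminal payoffs (K − S): max(-282.1, 0) = 0, max(-53.4, 0) = 0, max(56.98, 0) = 56.98, max(110.3, 0) = 110.3
Node uu (S = 304.9): V_uu = 1/1.05·[0.4667·0.0000 + 0.5333·0.0000] = 0.0000
Node ud (S = 147.2): V_ud = 1/1.05·[0.4667·0.0000 + 0.5333·56.9775] = 28.9410
Node dd (S = 71.05): V_dd = 1/1.05·[0.4667·56.9775 + 0.5333·110.2650] = 81.3310
Node u (S = 210.2): V_u = 1/1.05·[0.4667·0.0000 + 0.5333·28.9410] = 14.7002
Node d (S = 101.5): V_d = 1/1.05·[0.4667·28.9410 + 0.5333·81.3310] = 54.1736
Node 0 (S = 145): V_0 = 1/1.05·[0.4667·14.7002 + 0.5333·54.1736] = 34.0502

€34.05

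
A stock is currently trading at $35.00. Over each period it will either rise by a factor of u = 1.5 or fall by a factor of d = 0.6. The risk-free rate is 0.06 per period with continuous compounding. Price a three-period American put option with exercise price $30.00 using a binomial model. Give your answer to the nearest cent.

$5.91

Risk-neutral probability p = (e^0.06 − 0.6)/(1.5 − 0.6) = 0.4618/0.9000 = 0.5132
Terminal stock prices: S_uuu = 118.1, S_uud = 47.25, S_udd = 18.9, S_ddd = 7.56
Terminal payoffs (K − S): max(-88.12, 0) = 0, max(-17.25, 0) = 0, max(11.1, 0) = 11.1, max(22.44, 0) = 22.44
Node uu (S = 78.75): continuation = e^(−0.06)·[0.5132·0.0000 + 0.4868·0.0000] = 0.0000; exercise value = 0.0000 ≤ continuation, so V_uu = 0.0000
Node ud (S = 31.5): continuation = e^(−0.06)·[0.5132·0.0000 + 0.4868·11.1000] = 5.0893; exercise value = 0.0000 ≤ continuation, so V_ud = 5.0893
Node dd (S = 12.6): continuation = e^(−0.06)·[0.5132·11.1000 + 0.4868·22.4400] = 15.6529; exercise value = 17.4000 > continuation, so V_dd = 17.4000 (exercise)
Node u (S = 52.5): continuation = e^(−0.06)·[0.5132·0.0000 + 0.4868·5.0893] = 2.3334; exercise value = 0.0000 ≤ continuation, so V_u = 2.3334
Node d (S = 21): continuation = e^(−0.06)·[0.5132·5.0893 + 0.4868·17.4000] = 10.4373; exercise value = 9.0000 ≤ continuation, so V_d = 10.4373
Node 0 (S = 35): continuation = e^(−0.06)·[0.5132·2.3334 + 0.4868·10.4373] = 5.9132; exercise value = 0.0000 ≤ continuation, so V_0 = 5.9132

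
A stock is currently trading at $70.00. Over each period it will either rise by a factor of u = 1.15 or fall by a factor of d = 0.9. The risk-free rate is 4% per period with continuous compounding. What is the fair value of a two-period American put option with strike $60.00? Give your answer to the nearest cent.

Risk-neutral probability p = (e^0.04 − 0.9)/(1.15 − 0.9) = 0.1408/0.2500 = 0.5632
Terminal stock prices: S_uu = 92.57, S_ud = 72.45, S_dd = 56.7
Terminal payoffs (K − S): max(-32.57, 0) = 0, max(-12.45, 0) = 0, max(3.3, 0) = 3.3
Node u (S = 80.5): continuation = e^(−0.04)·[0.5632·0.0000 + 0.4368·0.0000] = 0.0000; exercise value = 0.0000 ≤ continuation, so V_u = 0.0000
Node d (S = 63): continuation = e^(−0.04)·[0.5632·0.0000 + 0.4368·3.3000] = 1.3848; exercise value = 0.0000 ≤ continuation, so V_d = 1.3848
Node 0 (S = 70): continuation = e^(−0.04)·[0.5632·0.0000 + 0.4368·1.3848] = 0.5811; exercise value = 0.0000 ≤ continuation, so V_0 = 0.5811

$0.58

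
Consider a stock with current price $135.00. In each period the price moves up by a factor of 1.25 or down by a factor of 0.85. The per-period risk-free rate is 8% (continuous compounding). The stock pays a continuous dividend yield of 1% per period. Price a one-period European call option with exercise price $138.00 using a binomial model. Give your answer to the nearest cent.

$15.79

Per-period risk-free factor R = e^0.08 = 1.0833; dividend-adjusted growth = e^(0.08−0.01) = 1.0725.
Risk-neutral probability p = (1.0725 − 0.85)/(1.25 − 0.85) = 0.2225/0.4000 = 0.5563
Terminal stock prices: S_u = 168.8, S_d = 114.8
Terminal payoffs (S − K): max(30.75, 0) = 30.75, max(-23.25, 0) = 0
Node 0 (S = 135): V_0 = e^(−0.08)·[0.5563·30.7500 + 0.4437·0.0000] = 15.7902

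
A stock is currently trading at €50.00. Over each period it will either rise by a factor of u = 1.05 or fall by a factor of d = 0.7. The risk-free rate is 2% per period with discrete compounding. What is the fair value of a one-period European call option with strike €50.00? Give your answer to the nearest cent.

€2.24

Risk-neutral probability p = (1 + 0.02 − 0.7)/(1.05 − 0.7) = 0.3200/0.3500 = 0.9143
Terminal stock prices: S_u = 52.5, S_d = 35
Terminal payoffs (S − K): max(2.5, 0) = 2.5, max(-15, 0) = 0
Node 0 (S = 50): V_0 = 1/1.02·[0.9143·2.5000 + 0.0857·0.0000] = 2.2409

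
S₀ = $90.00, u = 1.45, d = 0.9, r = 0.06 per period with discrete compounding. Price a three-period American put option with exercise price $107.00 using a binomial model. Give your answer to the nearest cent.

$17.55

Risk-neutral probability p = (1 + 0.06 − 0.9)/(1.45 − 0.9) = 0.1600/0.5500 = 0.2909
Terminal stock prices: S_uuu = 274.4, S_uud = 170.3, S_udd = 105.7, S_ddd = 65.61
Terminal payoffs (K − S): max(-167.4, 0) = 0, max(-63.3, 0) = 0, max(1.295, 0) = 1.295, max(41.39, 0) = 41.39
Node uu (S = 189.2): continuation = 1/1.06·[0.2909·0.0000 + 0.7091·0.0000] = 0.0000; exercise value = 0.0000 ≤ continuation, so V_uu = 0.0000
Node ud (S = 117.5): continuation = 1/1.06·[0.2909·0.0000 + 0.7091·1.2950] = 0.8663; exercise value = 0.0000 ≤ continuation, so V_ud = 0.8663
Node dd (S = 72.9): continuation = 1/1.06·[0.2909·1.2950 + 0.7091·41.3900] = 28.0434; exercise value = 34.1000 > continuation, so V_dd = 34.1000 (exercise)
Node u (S = 130.5): continuation = 1/1.06·[0.2909·0.0000 + 0.7091·0.8663] = 0.5795; exercise value = 0.0000 ≤ continuation, so V_u = 0.5795
Node d (S = 81): continuation = 1/1.06·[0.2909·0.8663 + 0.7091·34.1000] = 23.0491; exercise value = 26.0000 > continuation, so V_d = 26.0000 (exercise)
Node 0 (S = 90): continuation = 1/1.06·[0.2909·0.5795 + 0.7091·26.0000] = 17.5518; exercise value = 17.0000 ≤ continuation, so V_0 = 17.5518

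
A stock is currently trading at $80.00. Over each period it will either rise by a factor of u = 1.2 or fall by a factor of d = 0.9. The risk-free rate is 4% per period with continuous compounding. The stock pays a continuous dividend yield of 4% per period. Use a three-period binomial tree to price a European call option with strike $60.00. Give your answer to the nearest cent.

Per-period risk-free factor R = e^0.04 = 1.0408; dividend-adjusted growth = e^(0.04−0.04) = 1.0000.
Risk-neutral probability p = (1.0000 − 0.9)/(1.2 − 0.9) = 0.1000/0.3000 = 0.3333
Terminal stock prices: S_uuu = 138.2, S_uud = 103.7, S_udd = 77.76, S_ddd = 58.32
Terminal payoffs (S − K): max(78.24, 0) = 78.24, max(43.68, 0) = 43.68, max(17.76, 0) = 17.76, max(-1.68, 0) = 0
Node uu (S = 115.2): V_uu = e^(−0.04)·[0.3333·78.2400 + 0.6667·43.6800] = 53.0356
Node ud (S = 86.4): V_ud = e^(−0.04)·[0.3333·43.6800 + 0.6667·17.7600] = 25.3648
Node dd (S = 64.8): V_dd = e^(−0.04)·[0.3333·17.7600 + 0.6667·0.0000] = 5.6879
Node u (S = 96): V_u = e^(−0.04)·[0.3333·53.0356 + 0.6667·25.3648] = 33.2322
Node d (S = 72): V_d = e^(−0.04)·[0.3333·25.3648 + 0.6667·5.6879] = 11.7667
Node 0 (S = 80): V_0 = e^(−0.04)·[0.3333·33.2322 + 0.6667·11.7667] = 18.1799

$18.18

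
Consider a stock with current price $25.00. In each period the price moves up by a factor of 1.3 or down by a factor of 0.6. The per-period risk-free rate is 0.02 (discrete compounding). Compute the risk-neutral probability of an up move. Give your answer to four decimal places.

p = 0.6000

Risk-neutral probability p = (1 + 0.02 − 0.6)/(1.3 − 0.6) = 0.4200/0.7000 = 0.6000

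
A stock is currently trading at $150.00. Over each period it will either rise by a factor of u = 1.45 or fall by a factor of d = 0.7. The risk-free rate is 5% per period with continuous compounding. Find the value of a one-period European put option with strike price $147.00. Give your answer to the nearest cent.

$21.24

Risk-neutral probability p = (e^0.05 − 0.7)/(1.45 − 0.7) = 0.3513/0.7500 = 0.4684
Terminal stock prices: S_u = 217.5, S_d = 105
Terminal payoffs (K − S): max(-70.5, 0) = 0, max(42, 0) = 42
Node 0 (S = 150): V_0 = e^(−0.05)·[0.4684·0.0000 + 0.5316·42.0000] = 21.2398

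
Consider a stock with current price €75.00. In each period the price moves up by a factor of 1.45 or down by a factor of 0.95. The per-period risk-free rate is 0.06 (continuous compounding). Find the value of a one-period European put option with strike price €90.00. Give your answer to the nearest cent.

€13.71

Risk-neutral probability p = (e^0.06 − 0.95)/(1.45 − 0.95) = 0.1118/0.5000 = 0.2237
Terminal stock prices: S_u = 108.8, S_d = 71.25
Terminal payoffs (K − S): max(-18.75, 0) = 0, max(18.75, 0) = 18.75
Node 0 (S = 75): V_0 = e^(−0.06)·[0.2237·0.0000 + 0.7763·18.7500] = 13.7084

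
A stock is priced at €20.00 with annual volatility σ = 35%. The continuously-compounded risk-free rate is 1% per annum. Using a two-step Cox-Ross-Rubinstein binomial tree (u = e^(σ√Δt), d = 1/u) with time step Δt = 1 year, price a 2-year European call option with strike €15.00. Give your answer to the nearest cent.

€6.93

CRR parameters: u = e^(σ√Δt) = e^(0.35·√1) = 1.4191, d = 1/u = 0.7047
Per-period rate: rΔt = 0.01·1 = 0.01, so R = e^0.01 = 1.0101
Risk-neutral probability p = (e^0.01 − 0.7047)/(1.4191 − 0.7047) = 0.3054/0.7144 = 0.4275
Terminal stock prices: S_uu = 40.28, S_ud = 20, S_dd = 9.932
Terminal payoffs (S − K): max(25.28, 0) = 25.28, max(5, 0) = 5, max(-5.068, 0) = 0
Node u (S = 28.38): V_u = e^(−0.01)·[0.4275·25.2751 + 0.5725·5.0000] = 13.5306
Node d (S = 14.09): V_d = e^(−0.01)·[0.4275·5.0000 + 0.5725·0.0000] = 2.1160
Node 0 (S = 20): V_0 = e^(−0.01)·[0.4275·13.5306 + 0.5725·2.1160] = 6.9256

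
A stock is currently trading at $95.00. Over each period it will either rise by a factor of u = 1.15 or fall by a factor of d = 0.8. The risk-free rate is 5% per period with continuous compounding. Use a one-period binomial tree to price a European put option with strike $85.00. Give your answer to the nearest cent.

Risk-neutral probability p = (e^0.05 − 0.8)/(1.15 − 0.8) = 0.2513/0.3500 = 0.7179
Terminal stock prices: S_u = 109.2, S_d = 76
Terminal payoffs (K − S): max(-24.25, 0) = 0, max(9, 0) = 9
Node 0 (S = 95): V_0 = e^(−0.05)·[0.7179·0.0000 + 0.2821·9.0000] = 2.4149

$2.41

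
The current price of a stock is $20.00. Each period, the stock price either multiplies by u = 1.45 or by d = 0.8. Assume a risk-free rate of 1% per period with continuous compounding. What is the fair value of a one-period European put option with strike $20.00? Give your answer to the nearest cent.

$2.68

Risk-neutral probability p = (e^0.01 − 0.8)/(1.45 − 0.8) = 0.2101/0.6500 = 0.3232
Terminal stock prices: S_u = 29, S_d = 16
Terminal payoffs (K − S): max(-9, 0) = 0, max(4, 0) = 4
Node 0 (S = 20): V_0 = e^(−0.01)·[0.3232·0.0000 + 0.6768·4.0000] = 2.6804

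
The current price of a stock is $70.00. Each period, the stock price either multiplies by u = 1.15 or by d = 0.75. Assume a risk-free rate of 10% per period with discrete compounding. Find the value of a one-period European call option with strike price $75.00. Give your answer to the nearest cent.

Risk-neutral probability p = (1 + 0.1 − 0.75)/(1.15 − 0.75) = 0.3500/0.4000 = 0.8750
Terminal stock prices: S_u = 80.5, S_d = 52.5
Terminal payoffs (S − K): max(5.5, 0) = 5.5, max(-22.5, 0) = 0
Node 0 (S = 70): V_0 = 1/1.1·[0.8750·5.5000 + 0.1250·0.0000] = 4.3750

$4.38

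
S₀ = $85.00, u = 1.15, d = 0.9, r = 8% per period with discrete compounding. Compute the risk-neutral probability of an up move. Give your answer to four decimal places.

p = 0.7200

Risk-neutral probability p = (1 + 0.08 − 0.9)/(1.15 − 0.9) = 0.1800/0.2500 = 0.7200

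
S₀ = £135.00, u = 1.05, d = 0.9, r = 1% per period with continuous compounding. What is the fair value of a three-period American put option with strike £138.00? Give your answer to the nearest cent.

£6.91

Risk-neutral probability p = (e^0.01 − 0.9)/(1.05 − 0.9) = 0.1101/0.1500 = 0.7337
Terminal stock prices: S_uuu = 156.3, S_uud = 134, S_udd = 114.8, S_ddd = 98.42
Terminal payoffs (K − S): max(-18.28, 0) = 0, max(4.046, 0) = 4.046, max(23.18, 0) = 23.18, max(39.58, 0) = 39.58
Node uu (S = 148.8): continuation = e^(−0.01)·[0.7337·0.0000 + 0.2663·4.0462] = 1.0669; exercise value = 0.0000 ≤ continuation, so V_uu = 1.0669
Node ud (S = 127.6): continuation = e^(−0.01)·[0.7337·4.0462 + 0.2663·23.1825] = 9.0519; exercise value = 10.4250 > continuation, so V_ud = 10.4250 (exercise)
Node dd (S = 109.4): continuation = e^(−0.01)·[0.7337·23.1825 + 0.2663·39.5850] = 27.2769; exercise value = 28.6500 > continuation, so V_dd = 28.6500 (exercise)
Node u (S = 141.8): continuation = e^(−0.01)·[0.7337·1.0669 + 0.2663·10.4250] = 3.5239; exercise value = 0.0000 ≤ continuation, so V_u = 3.5239
Node d (S = 121.5): continuation = e^(−0.01)·[0.7337·10.4250 + 0.2663·28.6500] = 15.1269; exercise value = 16.5000 > continuation, so V_d = 16.5000 (exercise)
Node 0 (S = 135): continuation = e^(−0.01)·[0.7337·3.5239 + 0.2663·16.5000] = 6.9104; exercise value = 3.0000 ≤ continuation, so V_0 = 6.9104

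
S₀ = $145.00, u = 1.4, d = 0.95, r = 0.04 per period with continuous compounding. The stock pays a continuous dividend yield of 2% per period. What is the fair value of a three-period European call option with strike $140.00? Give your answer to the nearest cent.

Per-period risk-free factor R = e^0.04 = 1.0408; dividend-adjusted growth = e^(0.04−0.02) = 1.0202.
Risk-neutral probability p = (1.0202 − 0.95)/(1.4 − 0.95) = 0.0702/0.4500 = 0.1560
Terminal stock prices: S_uuu = 397.9, S_uud = 270, S_udd = 183.2, S_ddd = 124.3
Terminal payoffs (S − K): max(257.9, 0) = 257.9, max(130, 0) = 130, max(43.21, 0) = 43.21, max(-15.68, 0) = 0
Node uu (S = 284.2): V_uu = e^(−0.04)·[0.1560·257.8800 + 0.8440·129.9900] = 144.0619
Node ud (S = 192.8): V_ud = e^(−0.04)·[0.1560·129.9900 + 0.8440·43.2075] = 54.5208
Node dd (S = 130.9): V_dd = e^(−0.04)·[0.1560·43.2075 + 0.8440·0.0000] = 6.4762
Node u (S = 203): V_u = e^(−0.04)·[0.1560·144.0619 + 0.8440·54.5208] = 65.8040
Node d (S = 137.8): V_d = e^(−0.04)·[0.1560·54.5208 + 0.8440·6.4762] = 13.4235
Node 0 (S = 145): V_0 = e^(−0.04)·[0.1560·65.8040 + 0.8440·13.4235] = 20.7482

$20.75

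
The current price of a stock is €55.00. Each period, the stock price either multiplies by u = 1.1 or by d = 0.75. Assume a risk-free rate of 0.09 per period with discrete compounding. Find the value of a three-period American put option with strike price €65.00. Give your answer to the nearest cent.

€10.00

Risk-neutral probability p = (1 + 0.09 − 0.75)/(1.1 − 0.75) = 0.3400/0.3500 = 0.9714
Terminal stock prices: S_uuu = 73.21, S_uud = 49.91, S_udd = 34.03, S_ddd = 23.2
Terminal payoffs (K − S): max(-8.205, 0) = 0, max(15.09, 0) = 15.09, max(30.97, 0) = 30.97, max(41.8, 0) = 41.8
Node uu (S = 66.55): continuation = 1/1.09·[0.9714·0.0000 + 0.0286·15.0875] = 0.3955; exercise value = 0.0000 ≤ continuation, so V_uu = 0.3955
Node ud (S = 45.38): continuation = 1/1.09·[0.9714·15.0875 + 0.0286·30.9687] = 14.2580; exercise value = 19.6250 > continuation, so V_ud = 19.6250 (exercise)
Node dd (S = 30.94): continuation = 1/1.09·[0.9714·30.9687 + 0.0286·41.7969] = 28.6955; exercise value = 34.0625 > continuation, so V_dd = 34.0625 (exercise)
Node u (S = 60.5): continuation = 1/1.09·[0.9714·0.3955 + 0.0286·19.6250] = 0.8669; exercise value = 4.5000 > continuation, so V_u = 4.5000 (exercise)
Node d (S = 41.25): continuation = 1/1.09·[0.9714·19.6250 + 0.0286·34.0625] = 18.3830; exercise value = 23.7500 > continuation, so V_d = 23.7500 (exercise)
Node 0 (S = 55): continuation = 1/1.09·[0.9714·4.5000 + 0.0286·23.7500] = 4.6330; exercise value = 10.0000 > continuation, so V_0 = 10.0000 (exercise)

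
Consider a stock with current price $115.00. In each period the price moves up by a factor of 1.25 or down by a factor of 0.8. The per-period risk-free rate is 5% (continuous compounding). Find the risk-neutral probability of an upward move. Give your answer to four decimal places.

p = 0.5584

Risk-neutral probability p = (e^0.05 − 0.8)/(1.25 − 0.8) = 0.2513/0.4500 = 0.5584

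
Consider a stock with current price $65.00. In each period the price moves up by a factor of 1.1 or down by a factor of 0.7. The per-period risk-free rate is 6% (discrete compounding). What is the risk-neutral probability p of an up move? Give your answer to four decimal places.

p = 0.9000

Risk-neutral probability p = (1 + 0.06 − 0.7)/(1.1 − 0.7) = 0.3600/0.4000 = 0.9000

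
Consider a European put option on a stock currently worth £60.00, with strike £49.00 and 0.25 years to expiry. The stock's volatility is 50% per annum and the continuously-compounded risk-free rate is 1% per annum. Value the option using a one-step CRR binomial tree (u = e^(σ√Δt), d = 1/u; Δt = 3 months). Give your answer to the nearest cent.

CRR parameters: u = e^(σ√Δt) = e^(0.5·√0.25) = 1.2840, d = 1/u = 0.7788
Per-period rate: rΔt = 0.01·0.25 = 0.0025, so R = e^0.0025 = 1.0025
Risk-neutral probability p = (e^0.0025 − 0.7788)/(1.2840 − 0.7788) = 0.2237/0.5052 = 0.4428
Terminal stock prices: S_u = 77.04, S_d = 46.73
Terminal payoffs (K − S): max(-28.04, 0) = 0, max(2.272, 0) = 2.272
Node 0 (S = 60): V_0 = e^(−0.0025)·[0.4428·0.0000 + 0.5572·2.2720] = 1.2628

£1.26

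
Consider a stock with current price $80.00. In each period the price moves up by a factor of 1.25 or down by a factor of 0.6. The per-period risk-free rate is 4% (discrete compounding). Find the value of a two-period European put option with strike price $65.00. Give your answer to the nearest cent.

$5.52

Risk-neutral probability p = (1 + 0.04 − 0.6)/(1.25 − 0.6) = 0.4400/0.6500 = 0.6769
Terminal stock prices: S_uu = 125, S_ud = 60, S_dd = 28.8
Terminal payoffs (K − S): max(-60, 0) = 0, max(5, 0) = 5, max(36.2, 0) = 36.2
Node u (S = 100): V_u = 1/1.04·[0.6769·0.0000 + 0.3231·5.0000] = 1.5533
Node d (S = 48): V_d = 1/1.04·[0.6769·5.0000 + 0.3231·36.2000] = 14.5000
Node 0 (S = 80): V_0 = 1/1.04·[0.6769·1.5533 + 0.3231·14.5000] = 5.5154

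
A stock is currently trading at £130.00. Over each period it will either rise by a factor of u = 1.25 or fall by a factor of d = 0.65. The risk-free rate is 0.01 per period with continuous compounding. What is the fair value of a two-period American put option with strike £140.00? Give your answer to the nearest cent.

Risk-neutral probability p = (e^0.01 − 0.65)/(1.25 − 0.65) = 0.3601/0.6000 = 0.6001
Terminal stock prices: S_uu = 203.1, S_ud = 105.6, S_dd = 54.93
Terminal payoffs (K − S): max(-63.12, 0) = 0, max(34.38, 0) = 34.38, max(85.07, 0) = 85.07
Node u (S = 162.5): continuation = e^(−0.01)·[0.6001·0.0000 + 0.3999·34.3750] = 13.6103; exercise value = 0.0000 ≤ continuation, so V_u = 13.6103
Node d (S = 84.5): continuation = e^(−0.01)·[0.6001·34.3750 + 0.3999·85.0750] = 54.1070; exercise value = 55.5000 > continuation, so V_d = 55.5000 (exercise)
Node 0 (S = 130): continuation = e^(−0.01)·[0.6001·13.6103 + 0.3999·55.5000] = 30.0606; exercise value = 10.0000 ≤ continuation, so V_0 = 30.0606

£30.06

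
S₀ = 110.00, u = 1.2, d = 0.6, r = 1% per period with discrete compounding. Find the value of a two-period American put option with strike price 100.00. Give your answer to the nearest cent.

15.07

Risk-neutral probability p = (1 + 0.01 − 0.6)/(1.2 − 0.6) = 0.4100/0.6000 = 0.6833
Terminal stock prices: S_uu = 158.4, S_ud = 79.2, S_dd = 39.6
Terminal payoffs (K − S): max(-58.4, 0) = 0, max(20.8, 0) = 20.8, max(60.4, 0) = 60.4
Node u (S = 132): continuation = 1/1.01·[0.6833·0.0000 + 0.3167·20.8000] = 6.5215; exercise value = 0.0000 ≤ continuation, so V_u = 6.5215
Node d (S = 66): continuation = 1/1.01·[0.6833·20.8000 + 0.3167·60.4000] = 33.0099; exercise value = 34.0000 > continuation, so V_d = 34.0000 (exercise)
Node 0 (S = 110): continuation = 1/1.01·[0.6833·6.5215 + 0.3167·34.0000] = 15.0723; exercise value = 0.0000 ≤ continuation, so V_0 = 15.0723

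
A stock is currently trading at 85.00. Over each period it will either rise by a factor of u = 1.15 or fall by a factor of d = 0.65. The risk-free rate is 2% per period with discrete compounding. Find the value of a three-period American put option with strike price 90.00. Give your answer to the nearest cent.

16.02

Risk-neutral probability p = (1 + 0.02 − 0.65)/(1.15 − 0.65) = 0.3700/0.5000 = 0.7400
Terminal stock prices: S_uuu = 129.3, S_uud = 73.07, S_udd = 41.3, S_ddd = 23.34
Terminal payoffs (K − S): max(-39.27, 0) = 0, max(16.93, 0) = 16.93, max(48.7, 0) = 48.7, max(66.66, 0) = 66.66
Node uu (S = 112.4): continuation = 1/1.02·[0.7400·0.0000 + 0.2600·16.9319] = 4.3160; exercise value = 0.0000 ≤ continuation, so V_uu = 4.3160
Node ud (S = 63.54): continuation = 1/1.02·[0.7400·16.9319 + 0.2600·48.7006] = 24.6978; exercise value = 26.4625 > continuation, so V_ud = 26.4625 (exercise)
Node dd (S = 35.91): continuation = 1/1.02·[0.7400·48.7006 + 0.2600·66.6569] = 52.3228; exercise value = 54.0875 > continuation, so V_dd = 54.0875 (exercise)
Node u (S = 97.75): continuation = 1/1.02·[0.7400·4.3160 + 0.2600·26.4625] = 9.8765; exercise value = 0.0000 ≤ continuation, so V_u = 9.8765
Node d (S = 55.25): continuation = 1/1.02·[0.7400·26.4625 + 0.2600·54.0875] = 32.9853; exercise value = 34.7500 > continuation, so V_d = 34.7500 (exercise)
Node 0 (S = 85): continuation = 1/1.02·[0.7400·9.8765 + 0.2600·34.7500] = 16.0232; exercise value = 5.0000 ≤ continuation, so V_0 = 16.0232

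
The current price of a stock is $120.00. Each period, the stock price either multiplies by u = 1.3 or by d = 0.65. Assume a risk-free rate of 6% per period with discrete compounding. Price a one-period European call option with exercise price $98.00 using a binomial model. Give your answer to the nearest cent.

$34.51

Risk-neutral probability p = (1 + 0.06 − 0.65)/(1.3 − 0.65) = 0.4100/0.6500 = 0.6308
Terminal stock prices: S_u = 156, S_d = 78
Terminal payoffs (S − K): max(58, 0) = 58, max(-20, 0) = 0
Node 0 (S = 120): V_0 = 1/1.06·[0.6308·58.0000 + 0.3692·0.0000] = 34.5138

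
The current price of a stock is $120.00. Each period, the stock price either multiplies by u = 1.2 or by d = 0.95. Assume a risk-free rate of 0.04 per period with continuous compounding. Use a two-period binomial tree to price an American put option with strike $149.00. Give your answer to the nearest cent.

Risk-neutral probability p = (e^0.04 − 0.95)/(1.2 − 0.95) = 0.0908/0.2500 = 0.3632
Terminal stock prices: S_uu = 172.8, S_ud = 136.8, S_dd = 108.3
Terminal payoffs (K − S): max(-23.8, 0) = 0, max(12.2, 0) = 12.2, max(40.7, 0) = 40.7
Node u (S = 144): continuation = e^(−0.04)·[0.3632·0.0000 + 0.6368·12.2000] = 7.4638; exercise value = 5.0000 ≤ continuation, so V_u = 7.4638
Node d (S = 114): continuation = e^(−0.04)·[0.3632·12.2000 + 0.6368·40.7000] = 29.1576; exercise value = 35.0000 > continuation, so V_d = 35.0000 (exercise)
Node 0 (S = 120): continuation = e^(−0.04)·[0.3632·7.4638 + 0.6368·35.0000] = 24.0175; exercise value = 29.0000 > continuation, so V_0 = 29.0000 (exercise)

$29.00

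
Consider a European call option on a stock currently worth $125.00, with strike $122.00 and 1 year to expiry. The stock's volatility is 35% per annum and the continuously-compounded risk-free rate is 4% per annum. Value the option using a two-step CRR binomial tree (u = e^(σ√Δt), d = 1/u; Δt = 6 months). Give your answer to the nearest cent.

CRR parameters: u = e^(σ√Δt) = e^(0.35·√0.5) = 1.2808, d = 1/u = 0.7808
Per-period rate: rΔt = 0.04·0.5 = 0.02, so R = e^0.02 = 1.0202
Risk-neutral probability p = (e^0.02 − 0.7808)/(1.2808 − 0.7808) = 0.2394/0.5000 = 0.4788
Terminal stock prices: S_uu = 205.1, S_ud = 125, S_dd = 76.2
Terminal payoffs (S − K): max(83.06, 0) = 83.06, max(3, 0) = 3, max(-45.8, 0) = 0
Node u (S = 160.1): V_u = e^(−0.02)·[0.4788·83.0571 + 0.5212·3.0000] = 40.5162
Node d (S = 97.6): V_d = e^(−0.02)·[0.4788·3.0000 + 0.5212·0.0000] = 1.4081
Node 0 (S = 125): V_0 = e^(−0.02)·[0.4788·40.5162 + 0.5212·1.4081] = 19.7359

$19.74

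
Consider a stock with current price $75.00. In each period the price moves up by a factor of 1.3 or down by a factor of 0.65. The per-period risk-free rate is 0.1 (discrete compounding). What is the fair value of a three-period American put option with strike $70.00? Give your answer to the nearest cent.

Risk-neutral probability p = (1 + 0.1 − 0.65)/(1.3 − 0.65) = 0.4500/0.6500 = 0.6923
Terminal stock prices: S_uuu = 164.8, S_uud = 82.39, S_udd = 41.19, S_ddd = 20.6
Terminal payoffs (K − S): max(-94.78, 0) = 0, max(-12.39, 0) = 0, max(28.81, 0) = 28.81, max(49.4, 0) = 49.4
Node uu (S = 126.8): continuation = 1/1.1·[0.6923·0.0000 + 0.3077·0.0000] = 0.0000; exercise value = 0.0000 ≤ continuation, so V_uu = 0.0000
Node ud (S = 63.38): continuation = 1/1.1·[0.6923·0.0000 + 0.3077·28.8062] = 8.0577; exercise value = 6.6250 ≤ continuation, so V_ud = 8.0577
Node dd (S = 31.69): continuation = 1/1.1·[0.6923·28.8062 + 0.3077·49.4031] = 31.9489; exercise value = 38.3125 > continuation, so V_dd = 38.3125 (exercise)
Node u (S = 97.5): continuation = 1/1.1·[0.6923·0.0000 + 0.3077·8.0577] = 2.2539; exercise value = 0.0000 ≤ continuation, so V_u = 2.2539
Node d (S = 48.75): continuation = 1/1.1·[0.6923·8.0577 + 0.3077·38.3125] = 15.7881; exercise value = 21.2500 > continuation, so V_d = 21.2500 (exercise)
Node 0 (S = 75): continuation = 1/1.1·[0.6923·2.2539 + 0.3077·21.2500] = 7.3626; exercise value = 0.0000 ≤ continuation, so V_0 = 7.3626

$7.36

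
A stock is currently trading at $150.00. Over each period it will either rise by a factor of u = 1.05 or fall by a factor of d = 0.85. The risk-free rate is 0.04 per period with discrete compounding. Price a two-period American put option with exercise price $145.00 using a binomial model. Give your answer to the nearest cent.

$1.33

Risk-neutral probability p = (1 + 0.04 − 0.85)/(1.05 − 0.85) = 0.1900/0.2000 = 0.9500
Terminal stock prices: S_uu = 165.4, S_ud = 133.9, S_dd = 108.4
Terminal payoffs (K − S): max(-20.38, 0) = 0, max(11.12, 0) = 11.12, max(36.63, 0) = 36.63
Node u (S = 157.5): continuation = 1/1.04·[0.9500·0.0000 + 0.0500·11.1250] = 0.5349; exercise value = 0.0000 ≤ continuation, so V_u = 0.5349
Node d (S = 127.5): continuation = 1/1.04·[0.9500·11.1250 + 0.0500·36.6250] = 11.9231; exercise value = 17.5000 > continuation, so V_d = 17.5000 (exercise)
Node 0 (S = 150): continuation = 1/1.04·[0.9500·0.5349 + 0.0500·17.5000] = 1.3299; exercise value = 0.0000 ≤ continuation, so V_0 = 1.3299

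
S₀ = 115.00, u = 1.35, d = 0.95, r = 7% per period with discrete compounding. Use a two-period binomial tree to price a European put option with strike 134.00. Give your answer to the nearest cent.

12.93

Risk-neutral probability p = (1 + 0.07 − 0.95)/(1.35 − 0.95) = 0.1200/0.4000 = 0.3000
Terminal stock prices: S_uu = 209.6, S_ud = 147.5, S_dd = 103.8
Terminal payoffs (K − S): max(-75.59, 0) = 0, max(-13.49, 0) = 0, max(30.21, 0) = 30.21
Node u (S = 155.2): V_u = 1/1.07·[0.3000·0.0000 + 0.7000·0.0000] = 0.0000
Node d (S = 109.2): V_d = 1/1.07·[0.3000·0.0000 + 0.7000·30.2125] = 19.7652
Node 0 (S = 115): V_0 = 1/1.07·[0.3000·0.0000 + 0.7000·19.7652] = 12.9305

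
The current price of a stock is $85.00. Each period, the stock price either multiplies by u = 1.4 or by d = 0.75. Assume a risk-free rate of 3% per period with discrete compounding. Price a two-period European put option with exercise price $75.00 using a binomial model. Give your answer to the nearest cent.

$8.30

Risk-neutral probability p = (1 + 0.03 − 0.75)/(1.4 − 0.75) = 0.2800/0.6500 = 0.4308
Terminal stock prices: S_uu = 166.6, S_ud = 89.25, S_dd = 47.81
Terminal payoffs (K − S): max(-91.6, 0) = 0, max(-14.25, 0) = 0, max(27.19, 0) = 27.19
Node u (S = 119): V_u = 1/1.03·[0.4308·0.0000 + 0.5692·0.0000] = 0.0000
Node d (S = 63.75): V_d = 1/1.03·[0.4308·0.0000 + 0.5692·27.1875] = 15.0252
Node 0 (S = 85): V_0 = 1/1.03·[0.4308·0.0000 + 0.5692·15.0252] = 8.3037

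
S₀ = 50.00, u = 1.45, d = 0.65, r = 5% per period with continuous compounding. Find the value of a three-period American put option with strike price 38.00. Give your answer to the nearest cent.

Risk-neutral probability p = (e^0.05 − 0.65)/(1.45 − 0.65) = 0.4013/0.8000 = 0.5016
Terminal stock prices: S_uuu = 152.4, S_uud = 68.33, S_udd = 30.63, S_ddd = 13.73
Terminal payoffs (K − S): max(-114.4, 0) = 0, max(-30.33, 0) = 0, max(7.369, 0) = 7.369, max(24.27, 0) = 24.27
Node uu (S = 105.1): continuation = e^(−0.05)·[0.5016·0.0000 + 0.4984·0.0000] = 0.0000; exercise value = 0.0000 ≤ continuation, so V_uu = 0.0000
Node ud (S = 47.12): continuation = e^(−0.05)·[0.5016·0.0000 + 0.4984·7.3687] = 3.4935; exercise value = 0.0000 ≤ continuation, so V_ud = 3.4935
Node dd (S = 21.13): continuation = e^(−0.05)·[0.5016·7.3687 + 0.4984·24.2687] = 15.0217; exercise value = 16.8750 > continuation, so V_dd = 16.8750 (exercise)
Node u (S = 72.5): continuation = e^(−0.05)·[0.5016·0.0000 + 0.4984·3.4935] = 1.6563; exercise value = 0.0000 ≤ continuation, so V_u = 1.6563
Node d (S = 32.5): continuation = e^(−0.05)·[0.5016·3.4935 + 0.4984·16.8750] = 9.6674; exercise value = 5.5000 ≤ continuation, so V_d = 9.6674
Node 0 (S = 50): continuation = e^(−0.05)·[0.5016·1.6563 + 0.4984·9.6674] = 5.3736; exercise value = 0.0000 ≤ continuation, so V_0 = 5.3736

5.37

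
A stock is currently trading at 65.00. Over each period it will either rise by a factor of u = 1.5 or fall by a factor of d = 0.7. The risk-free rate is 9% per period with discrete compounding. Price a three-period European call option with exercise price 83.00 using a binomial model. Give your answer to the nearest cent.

17.67

Risk-neutral probability p = (1 + 0.09 − 0.7)/(1.5 − 0.7) = 0.3900/0.8000 = 0.4875
Terminal stock prices: S_uuu = 219.4, S_uud = 102.4, S_udd = 47.77, S_ddd = 22.29
Terminal payoffs (S − K): max(136.4, 0) = 136.4, max(19.38, 0) = 19.38, max(-35.23, 0) = 0, max(-60.71, 0) = 0
Node uu (S = 146.2): V_uu = 1/1.09·[0.4875·136.3750 + 0.5125·19.3750] = 70.1032
Node ud (S = 68.25): V_ud = 1/1.09·[0.4875·19.3750 + 0.5125·0.0000] = 8.6654
Node dd (S = 31.85): V_dd = 1/1.09·[0.4875·0.0000 + 0.5125·0.0000] = 0.0000
Node u (S = 97.5): V_u = 1/1.09·[0.4875·70.1032 + 0.5125·8.6654] = 35.4278
Node d (S = 45.5): V_d = 1/1.09·[0.4875·8.6654 + 0.5125·0.0000] = 3.8756
Node 0 (S = 65): V_0 = 1/1.09·[0.4875·35.4278 + 0.5125·3.8756] = 17.6673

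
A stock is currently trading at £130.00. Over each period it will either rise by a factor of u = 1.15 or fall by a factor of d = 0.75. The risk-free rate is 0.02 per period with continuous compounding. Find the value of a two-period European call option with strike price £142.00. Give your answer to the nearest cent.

Risk-neutral probability p = (e^0.02 − 0.75)/(1.15 − 0.75) = 0.2702/0.4000 = 0.6755
Terminal stock prices: S_uu = 171.9, S_ud = 112.1, S_dd = 73.12
Terminal payoffs (S − K): max(29.92, 0) = 29.92, max(-29.88, 0) = 0, max(-68.88, 0) = 0
Node u (S = 149.5): V_u = e^(−0.02)·[0.6755·29.9250 + 0.3245·0.0000] = 19.8142
Node d (S = 97.5): V_d = e^(−0.02)·[0.6755·0.0000 + 0.3245·0.0000] = 0.0000
Node 0 (S = 130): V_0 = e^(−0.02)·[0.6755·19.8142 + 0.3245·0.0000] = 13.1195

£13.12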